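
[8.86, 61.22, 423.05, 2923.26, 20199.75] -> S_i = 8.86*6.91^i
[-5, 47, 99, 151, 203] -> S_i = -5 + 52*i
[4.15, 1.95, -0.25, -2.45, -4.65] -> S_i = 4.15 + -2.20*i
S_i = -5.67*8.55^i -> [-5.67, -48.48, -414.49, -3543.9, -30300.34]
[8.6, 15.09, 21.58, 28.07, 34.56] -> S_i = 8.60 + 6.49*i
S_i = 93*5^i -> [93, 465, 2325, 11625, 58125]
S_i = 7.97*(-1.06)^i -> [7.97, -8.45, 8.96, -9.49, 10.06]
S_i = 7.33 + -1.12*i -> [7.33, 6.21, 5.09, 3.97, 2.85]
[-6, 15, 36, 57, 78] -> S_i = -6 + 21*i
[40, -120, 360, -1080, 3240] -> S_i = 40*-3^i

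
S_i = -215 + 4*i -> [-215, -211, -207, -203, -199]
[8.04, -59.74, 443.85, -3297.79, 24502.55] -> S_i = 8.04*(-7.43)^i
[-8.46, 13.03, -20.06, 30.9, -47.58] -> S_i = -8.46*(-1.54)^i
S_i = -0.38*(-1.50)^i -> [-0.38, 0.57, -0.86, 1.28, -1.92]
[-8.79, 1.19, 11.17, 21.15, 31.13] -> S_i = -8.79 + 9.98*i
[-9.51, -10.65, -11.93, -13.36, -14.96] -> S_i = -9.51*1.12^i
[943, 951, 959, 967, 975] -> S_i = 943 + 8*i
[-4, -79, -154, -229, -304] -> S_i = -4 + -75*i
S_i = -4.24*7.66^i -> [-4.24, -32.48, -248.78, -1905.69, -14597.58]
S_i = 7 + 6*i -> [7, 13, 19, 25, 31]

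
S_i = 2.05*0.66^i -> [2.05, 1.35, 0.89, 0.59, 0.39]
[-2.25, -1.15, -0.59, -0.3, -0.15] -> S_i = -2.25*0.51^i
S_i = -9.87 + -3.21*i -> [-9.87, -13.08, -16.29, -19.5, -22.71]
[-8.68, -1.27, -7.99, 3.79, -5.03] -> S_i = Random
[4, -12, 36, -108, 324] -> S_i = 4*-3^i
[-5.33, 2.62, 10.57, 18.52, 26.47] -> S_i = -5.33 + 7.95*i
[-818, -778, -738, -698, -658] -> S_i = -818 + 40*i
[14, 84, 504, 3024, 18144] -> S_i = 14*6^i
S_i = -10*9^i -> [-10, -90, -810, -7290, -65610]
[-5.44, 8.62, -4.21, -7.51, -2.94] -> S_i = Random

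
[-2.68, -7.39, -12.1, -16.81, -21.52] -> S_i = -2.68 + -4.71*i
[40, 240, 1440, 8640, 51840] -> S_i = 40*6^i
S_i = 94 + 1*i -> [94, 95, 96, 97, 98]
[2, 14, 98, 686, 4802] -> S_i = 2*7^i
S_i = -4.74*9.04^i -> [-4.74, -42.85, -387.36, -3501.74, -31655.71]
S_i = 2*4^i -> [2, 8, 32, 128, 512]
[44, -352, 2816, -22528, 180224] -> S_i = 44*-8^i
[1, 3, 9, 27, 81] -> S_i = 1*3^i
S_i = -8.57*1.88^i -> [-8.57, -16.11, -30.29, -56.94, -107.06]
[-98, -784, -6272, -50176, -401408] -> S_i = -98*8^i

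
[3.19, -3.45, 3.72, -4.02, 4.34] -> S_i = 3.19*(-1.08)^i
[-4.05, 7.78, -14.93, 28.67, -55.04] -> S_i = -4.05*(-1.92)^i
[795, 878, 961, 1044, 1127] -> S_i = 795 + 83*i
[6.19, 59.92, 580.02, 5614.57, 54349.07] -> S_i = 6.19*9.68^i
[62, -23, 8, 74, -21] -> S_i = Random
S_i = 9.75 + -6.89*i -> [9.75, 2.86, -4.03, -10.92, -17.81]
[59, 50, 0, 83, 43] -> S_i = Random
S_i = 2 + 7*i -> [2, 9, 16, 23, 30]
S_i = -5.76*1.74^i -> [-5.76, -10.02, -17.44, -30.34, -52.8]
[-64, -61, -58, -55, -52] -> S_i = -64 + 3*i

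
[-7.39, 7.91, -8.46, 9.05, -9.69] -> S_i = -7.39*(-1.07)^i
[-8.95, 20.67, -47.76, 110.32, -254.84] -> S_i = -8.95*(-2.31)^i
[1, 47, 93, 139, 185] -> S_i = 1 + 46*i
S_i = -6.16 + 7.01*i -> [-6.16, 0.85, 7.86, 14.87, 21.88]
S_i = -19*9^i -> [-19, -171, -1539, -13851, -124659]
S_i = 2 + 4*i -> [2, 6, 10, 14, 18]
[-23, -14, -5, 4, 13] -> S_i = -23 + 9*i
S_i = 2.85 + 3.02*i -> [2.85, 5.87, 8.89, 11.91, 14.93]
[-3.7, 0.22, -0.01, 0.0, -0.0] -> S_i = -3.70*(-0.06)^i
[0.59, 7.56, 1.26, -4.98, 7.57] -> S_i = Random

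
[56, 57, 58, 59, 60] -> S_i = 56 + 1*i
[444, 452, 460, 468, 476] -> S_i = 444 + 8*i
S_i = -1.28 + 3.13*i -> [-1.28, 1.85, 4.98, 8.11, 11.24]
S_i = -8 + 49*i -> [-8, 41, 90, 139, 188]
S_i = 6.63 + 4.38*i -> [6.63, 11.01, 15.39, 19.77, 24.15]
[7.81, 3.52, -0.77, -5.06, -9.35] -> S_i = 7.81 + -4.29*i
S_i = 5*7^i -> [5, 35, 245, 1715, 12005]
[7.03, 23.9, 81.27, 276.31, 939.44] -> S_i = 7.03*3.40^i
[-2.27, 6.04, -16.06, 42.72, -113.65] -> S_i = -2.27*(-2.66)^i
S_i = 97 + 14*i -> [97, 111, 125, 139, 153]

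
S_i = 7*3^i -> [7, 21, 63, 189, 567]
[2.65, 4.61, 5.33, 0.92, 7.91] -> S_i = Random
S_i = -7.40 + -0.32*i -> [-7.4, -7.72, -8.04, -8.36, -8.68]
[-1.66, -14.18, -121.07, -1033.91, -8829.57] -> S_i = -1.66*8.54^i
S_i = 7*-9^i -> [7, -63, 567, -5103, 45927]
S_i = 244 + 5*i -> [244, 249, 254, 259, 264]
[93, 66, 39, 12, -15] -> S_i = 93 + -27*i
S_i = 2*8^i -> [2, 16, 128, 1024, 8192]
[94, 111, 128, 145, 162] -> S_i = 94 + 17*i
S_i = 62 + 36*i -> [62, 98, 134, 170, 206]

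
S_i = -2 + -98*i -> [-2, -100, -198, -296, -394]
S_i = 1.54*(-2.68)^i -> [1.54, -4.13, 11.06, -29.64, 79.44]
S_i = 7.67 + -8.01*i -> [7.67, -0.34, -8.35, -16.36, -24.37]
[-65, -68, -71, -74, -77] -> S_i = -65 + -3*i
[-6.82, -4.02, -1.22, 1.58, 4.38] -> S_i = -6.82 + 2.80*i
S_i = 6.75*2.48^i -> [6.75, 16.74, 41.52, 102.96, 255.34]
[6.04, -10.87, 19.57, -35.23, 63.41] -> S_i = 6.04*(-1.80)^i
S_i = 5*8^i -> [5, 40, 320, 2560, 20480]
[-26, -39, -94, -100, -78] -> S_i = Random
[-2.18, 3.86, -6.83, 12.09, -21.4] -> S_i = -2.18*(-1.77)^i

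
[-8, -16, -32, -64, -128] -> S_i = -8*2^i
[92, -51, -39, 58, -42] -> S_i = Random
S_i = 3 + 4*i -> [3, 7, 11, 15, 19]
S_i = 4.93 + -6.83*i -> [4.93, -1.9, -8.73, -15.56, -22.39]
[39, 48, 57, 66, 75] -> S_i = 39 + 9*i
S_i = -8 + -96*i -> [-8, -104, -200, -296, -392]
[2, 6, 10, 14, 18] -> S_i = 2 + 4*i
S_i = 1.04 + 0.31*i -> [1.04, 1.35, 1.66, 1.97, 2.28]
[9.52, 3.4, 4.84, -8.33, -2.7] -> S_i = Random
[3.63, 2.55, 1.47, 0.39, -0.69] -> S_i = 3.63 + -1.08*i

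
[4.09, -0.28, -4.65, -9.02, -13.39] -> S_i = 4.09 + -4.37*i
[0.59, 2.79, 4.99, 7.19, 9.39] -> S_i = 0.59 + 2.20*i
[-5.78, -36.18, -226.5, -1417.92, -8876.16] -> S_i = -5.78*6.26^i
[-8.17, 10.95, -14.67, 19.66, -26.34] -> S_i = -8.17*(-1.34)^i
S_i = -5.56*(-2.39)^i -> [-5.56, 13.29, -31.76, 75.9, -181.41]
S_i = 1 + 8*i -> [1, 9, 17, 25, 33]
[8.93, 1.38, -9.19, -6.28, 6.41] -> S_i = Random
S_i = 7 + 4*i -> [7, 11, 15, 19, 23]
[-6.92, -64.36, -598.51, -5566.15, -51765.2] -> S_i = -6.92*9.30^i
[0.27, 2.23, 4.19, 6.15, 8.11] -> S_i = 0.27 + 1.96*i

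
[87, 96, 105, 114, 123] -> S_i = 87 + 9*i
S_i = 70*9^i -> [70, 630, 5670, 51030, 459270]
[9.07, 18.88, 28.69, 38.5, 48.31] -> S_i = 9.07 + 9.81*i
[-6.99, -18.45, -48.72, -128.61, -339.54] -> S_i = -6.99*2.64^i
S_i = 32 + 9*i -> [32, 41, 50, 59, 68]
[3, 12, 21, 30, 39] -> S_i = 3 + 9*i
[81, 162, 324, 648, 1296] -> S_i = 81*2^i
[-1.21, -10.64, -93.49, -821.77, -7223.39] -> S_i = -1.21*8.79^i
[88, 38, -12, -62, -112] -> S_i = 88 + -50*i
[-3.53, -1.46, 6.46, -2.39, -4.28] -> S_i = Random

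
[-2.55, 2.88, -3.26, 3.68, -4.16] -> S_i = -2.55*(-1.13)^i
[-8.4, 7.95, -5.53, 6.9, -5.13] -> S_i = Random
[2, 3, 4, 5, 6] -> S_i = 2 + 1*i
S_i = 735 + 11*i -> [735, 746, 757, 768, 779]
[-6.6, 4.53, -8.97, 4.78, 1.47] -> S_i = Random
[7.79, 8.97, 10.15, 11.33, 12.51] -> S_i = 7.79 + 1.18*i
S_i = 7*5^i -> [7, 35, 175, 875, 4375]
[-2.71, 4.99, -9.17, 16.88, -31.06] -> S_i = -2.71*(-1.84)^i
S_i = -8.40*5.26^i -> [-8.4, -44.18, -232.41, -1222.47, -6430.17]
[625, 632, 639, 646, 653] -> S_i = 625 + 7*i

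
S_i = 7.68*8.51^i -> [7.68, 65.36, 556.19, 4733.15, 40279.07]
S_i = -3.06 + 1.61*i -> [-3.06, -1.45, 0.16, 1.77, 3.38]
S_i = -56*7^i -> [-56, -392, -2744, -19208, -134456]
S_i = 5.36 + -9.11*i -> [5.36, -3.75, -12.86, -21.97, -31.08]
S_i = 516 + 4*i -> [516, 520, 524, 528, 532]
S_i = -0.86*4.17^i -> [-0.86, -3.59, -14.95, -62.36, -260.04]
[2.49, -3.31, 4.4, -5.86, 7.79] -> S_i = 2.49*(-1.33)^i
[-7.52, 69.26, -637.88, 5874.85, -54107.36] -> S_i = -7.52*(-9.21)^i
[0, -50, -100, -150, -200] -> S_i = 0 + -50*i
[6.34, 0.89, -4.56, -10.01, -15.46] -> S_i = 6.34 + -5.45*i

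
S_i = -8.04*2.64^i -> [-8.04, -21.23, -56.04, -147.93, -390.55]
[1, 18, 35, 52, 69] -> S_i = 1 + 17*i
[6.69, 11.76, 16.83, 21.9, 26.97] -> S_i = 6.69 + 5.07*i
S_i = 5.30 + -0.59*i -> [5.3, 4.71, 4.12, 3.53, 2.94]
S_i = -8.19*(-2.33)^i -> [-8.19, 19.08, -44.46, 103.6, -241.38]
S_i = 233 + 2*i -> [233, 235, 237, 239, 241]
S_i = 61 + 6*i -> [61, 67, 73, 79, 85]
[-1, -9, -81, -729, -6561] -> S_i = -1*9^i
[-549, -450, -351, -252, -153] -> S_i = -549 + 99*i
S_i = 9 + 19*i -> [9, 28, 47, 66, 85]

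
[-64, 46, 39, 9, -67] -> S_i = Random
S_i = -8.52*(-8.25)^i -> [-8.52, 70.29, -579.89, 4784.11, -39468.93]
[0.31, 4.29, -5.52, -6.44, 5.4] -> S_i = Random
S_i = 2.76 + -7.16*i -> [2.76, -4.4, -11.56, -18.72, -25.88]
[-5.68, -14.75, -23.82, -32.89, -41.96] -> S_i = -5.68 + -9.07*i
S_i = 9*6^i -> [9, 54, 324, 1944, 11664]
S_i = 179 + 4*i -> [179, 183, 187, 191, 195]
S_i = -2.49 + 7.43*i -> [-2.49, 4.94, 12.37, 19.8, 27.23]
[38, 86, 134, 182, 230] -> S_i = 38 + 48*i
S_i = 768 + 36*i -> [768, 804, 840, 876, 912]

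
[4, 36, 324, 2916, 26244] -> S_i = 4*9^i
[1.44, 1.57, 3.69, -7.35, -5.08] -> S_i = Random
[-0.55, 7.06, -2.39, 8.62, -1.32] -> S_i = Random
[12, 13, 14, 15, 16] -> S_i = 12 + 1*i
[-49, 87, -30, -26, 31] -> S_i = Random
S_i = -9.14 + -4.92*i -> [-9.14, -14.06, -18.98, -23.9, -28.82]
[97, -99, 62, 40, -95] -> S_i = Random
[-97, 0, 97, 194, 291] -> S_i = -97 + 97*i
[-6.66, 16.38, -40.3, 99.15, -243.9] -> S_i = -6.66*(-2.46)^i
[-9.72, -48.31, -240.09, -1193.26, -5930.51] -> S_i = -9.72*4.97^i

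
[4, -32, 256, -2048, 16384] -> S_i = 4*-8^i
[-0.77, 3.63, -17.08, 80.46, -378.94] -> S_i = -0.77*(-4.71)^i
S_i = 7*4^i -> [7, 28, 112, 448, 1792]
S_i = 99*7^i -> [99, 693, 4851, 33957, 237699]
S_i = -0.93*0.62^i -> [-0.93, -0.58, -0.36, -0.22, -0.14]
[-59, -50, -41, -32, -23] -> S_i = -59 + 9*i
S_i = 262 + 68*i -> [262, 330, 398, 466, 534]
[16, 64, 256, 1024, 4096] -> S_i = 16*4^i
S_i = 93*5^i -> [93, 465, 2325, 11625, 58125]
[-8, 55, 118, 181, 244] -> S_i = -8 + 63*i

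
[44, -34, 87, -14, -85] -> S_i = Random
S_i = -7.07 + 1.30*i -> [-7.07, -5.77, -4.47, -3.17, -1.87]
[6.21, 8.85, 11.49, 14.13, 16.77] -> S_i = 6.21 + 2.64*i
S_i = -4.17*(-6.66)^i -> [-4.17, 27.77, -184.96, 1231.85, -8204.14]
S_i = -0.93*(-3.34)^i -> [-0.93, 3.11, -10.37, 34.65, -115.74]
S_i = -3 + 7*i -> [-3, 4, 11, 18, 25]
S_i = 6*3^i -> [6, 18, 54, 162, 486]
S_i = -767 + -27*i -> [-767, -794, -821, -848, -875]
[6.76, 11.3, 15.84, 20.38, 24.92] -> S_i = 6.76 + 4.54*i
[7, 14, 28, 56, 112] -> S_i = 7*2^i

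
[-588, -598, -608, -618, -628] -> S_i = -588 + -10*i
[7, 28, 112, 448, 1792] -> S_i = 7*4^i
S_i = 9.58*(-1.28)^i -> [9.58, -12.26, 15.7, -20.09, 25.72]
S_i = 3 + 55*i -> [3, 58, 113, 168, 223]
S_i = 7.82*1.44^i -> [7.82, 11.26, 16.22, 23.35, 33.62]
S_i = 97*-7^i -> [97, -679, 4753, -33271, 232897]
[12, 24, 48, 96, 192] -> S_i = 12*2^i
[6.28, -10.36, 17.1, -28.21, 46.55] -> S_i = 6.28*(-1.65)^i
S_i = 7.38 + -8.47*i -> [7.38, -1.09, -9.56, -18.03, -26.5]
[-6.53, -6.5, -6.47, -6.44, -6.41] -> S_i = -6.53 + 0.03*i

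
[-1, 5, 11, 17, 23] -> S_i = -1 + 6*i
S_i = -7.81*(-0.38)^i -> [-7.81, 2.97, -1.13, 0.43, -0.16]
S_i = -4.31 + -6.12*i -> [-4.31, -10.43, -16.55, -22.67, -28.79]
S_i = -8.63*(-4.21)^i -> [-8.63, 36.33, -152.96, 643.96, -2711.06]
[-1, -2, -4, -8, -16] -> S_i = -1*2^i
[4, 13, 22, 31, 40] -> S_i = 4 + 9*i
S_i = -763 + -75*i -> [-763, -838, -913, -988, -1063]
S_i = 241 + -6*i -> [241, 235, 229, 223, 217]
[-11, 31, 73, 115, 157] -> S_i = -11 + 42*i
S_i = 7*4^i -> [7, 28, 112, 448, 1792]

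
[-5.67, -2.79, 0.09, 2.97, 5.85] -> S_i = -5.67 + 2.88*i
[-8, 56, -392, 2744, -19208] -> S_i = -8*-7^i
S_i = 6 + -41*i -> [6, -35, -76, -117, -158]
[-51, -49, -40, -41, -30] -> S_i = Random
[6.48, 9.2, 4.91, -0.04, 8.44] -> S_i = Random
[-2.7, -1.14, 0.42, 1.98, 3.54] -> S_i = -2.70 + 1.56*i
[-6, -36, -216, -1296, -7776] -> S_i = -6*6^i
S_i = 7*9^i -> [7, 63, 567, 5103, 45927]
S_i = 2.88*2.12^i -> [2.88, 6.11, 12.94, 27.44, 58.17]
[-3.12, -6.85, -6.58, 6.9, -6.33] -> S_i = Random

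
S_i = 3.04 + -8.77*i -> [3.04, -5.73, -14.5, -23.27, -32.04]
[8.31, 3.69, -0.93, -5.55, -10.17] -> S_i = 8.31 + -4.62*i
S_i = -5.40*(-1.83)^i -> [-5.4, 9.88, -18.08, 33.09, -60.56]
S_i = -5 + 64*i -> [-5, 59, 123, 187, 251]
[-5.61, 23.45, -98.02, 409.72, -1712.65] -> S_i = -5.61*(-4.18)^i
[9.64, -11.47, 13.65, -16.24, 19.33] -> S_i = 9.64*(-1.19)^i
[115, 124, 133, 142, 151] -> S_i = 115 + 9*i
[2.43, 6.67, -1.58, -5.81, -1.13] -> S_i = Random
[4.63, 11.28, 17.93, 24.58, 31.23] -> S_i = 4.63 + 6.65*i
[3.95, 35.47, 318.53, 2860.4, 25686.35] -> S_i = 3.95*8.98^i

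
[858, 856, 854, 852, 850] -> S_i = 858 + -2*i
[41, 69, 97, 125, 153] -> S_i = 41 + 28*i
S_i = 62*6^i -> [62, 372, 2232, 13392, 80352]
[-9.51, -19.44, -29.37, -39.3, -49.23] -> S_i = -9.51 + -9.93*i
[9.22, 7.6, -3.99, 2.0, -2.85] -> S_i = Random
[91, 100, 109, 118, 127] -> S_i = 91 + 9*i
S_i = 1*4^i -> [1, 4, 16, 64, 256]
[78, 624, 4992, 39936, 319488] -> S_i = 78*8^i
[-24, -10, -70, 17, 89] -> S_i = Random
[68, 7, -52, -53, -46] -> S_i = Random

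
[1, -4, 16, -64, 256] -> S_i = 1*-4^i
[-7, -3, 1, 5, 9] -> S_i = -7 + 4*i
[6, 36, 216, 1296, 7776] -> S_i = 6*6^i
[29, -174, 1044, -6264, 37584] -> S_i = 29*-6^i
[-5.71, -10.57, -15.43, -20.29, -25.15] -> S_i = -5.71 + -4.86*i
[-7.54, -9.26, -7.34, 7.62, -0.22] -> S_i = Random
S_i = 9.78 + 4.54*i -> [9.78, 14.32, 18.86, 23.4, 27.94]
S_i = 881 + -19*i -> [881, 862, 843, 824, 805]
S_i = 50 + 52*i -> [50, 102, 154, 206, 258]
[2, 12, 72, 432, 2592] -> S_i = 2*6^i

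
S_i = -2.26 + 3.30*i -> [-2.26, 1.04, 4.34, 7.64, 10.94]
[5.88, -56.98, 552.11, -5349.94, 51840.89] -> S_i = 5.88*(-9.69)^i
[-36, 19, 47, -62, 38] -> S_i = Random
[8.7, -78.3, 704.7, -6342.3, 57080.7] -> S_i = 8.70*(-9.00)^i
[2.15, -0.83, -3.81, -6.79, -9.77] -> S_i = 2.15 + -2.98*i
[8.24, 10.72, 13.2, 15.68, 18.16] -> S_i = 8.24 + 2.48*i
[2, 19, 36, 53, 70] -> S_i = 2 + 17*i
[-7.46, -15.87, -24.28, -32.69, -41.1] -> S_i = -7.46 + -8.41*i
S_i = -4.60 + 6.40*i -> [-4.6, 1.8, 8.2, 14.6, 21.0]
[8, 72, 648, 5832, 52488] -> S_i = 8*9^i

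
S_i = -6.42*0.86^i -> [-6.42, -5.52, -4.75, -4.08, -3.51]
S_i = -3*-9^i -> [-3, 27, -243, 2187, -19683]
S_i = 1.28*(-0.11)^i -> [1.28, -0.14, 0.02, -0.0, 0.0]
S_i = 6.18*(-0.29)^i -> [6.18, -1.79, 0.52, -0.15, 0.04]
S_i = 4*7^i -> [4, 28, 196, 1372, 9604]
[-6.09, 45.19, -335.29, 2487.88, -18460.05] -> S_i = -6.09*(-7.42)^i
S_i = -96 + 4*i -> [-96, -92, -88, -84, -80]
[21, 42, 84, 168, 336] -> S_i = 21*2^i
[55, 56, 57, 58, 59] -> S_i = 55 + 1*i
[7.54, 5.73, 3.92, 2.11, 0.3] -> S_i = 7.54 + -1.81*i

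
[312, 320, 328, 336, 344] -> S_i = 312 + 8*i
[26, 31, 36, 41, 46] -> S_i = 26 + 5*i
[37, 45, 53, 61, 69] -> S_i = 37 + 8*i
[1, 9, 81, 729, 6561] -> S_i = 1*9^i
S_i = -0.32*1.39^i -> [-0.32, -0.44, -0.62, -0.86, -1.19]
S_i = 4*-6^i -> [4, -24, 144, -864, 5184]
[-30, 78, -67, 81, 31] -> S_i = Random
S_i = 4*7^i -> [4, 28, 196, 1372, 9604]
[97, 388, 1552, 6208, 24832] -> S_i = 97*4^i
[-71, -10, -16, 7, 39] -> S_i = Random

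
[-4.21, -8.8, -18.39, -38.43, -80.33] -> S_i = -4.21*2.09^i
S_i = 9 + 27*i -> [9, 36, 63, 90, 117]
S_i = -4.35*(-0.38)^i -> [-4.35, 1.65, -0.63, 0.24, -0.09]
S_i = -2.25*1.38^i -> [-2.25, -3.1, -4.28, -5.91, -8.16]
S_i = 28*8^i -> [28, 224, 1792, 14336, 114688]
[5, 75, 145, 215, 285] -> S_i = 5 + 70*i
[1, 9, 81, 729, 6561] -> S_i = 1*9^i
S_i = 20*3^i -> [20, 60, 180, 540, 1620]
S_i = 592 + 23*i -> [592, 615, 638, 661, 684]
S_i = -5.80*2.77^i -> [-5.8, -16.07, -44.5, -123.27, -341.47]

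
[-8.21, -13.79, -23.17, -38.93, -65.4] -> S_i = -8.21*1.68^i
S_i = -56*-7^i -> [-56, 392, -2744, 19208, -134456]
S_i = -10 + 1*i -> [-10, -9, -8, -7, -6]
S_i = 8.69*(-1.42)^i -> [8.69, -12.34, 17.52, -24.88, 35.33]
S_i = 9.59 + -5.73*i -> [9.59, 3.86, -1.87, -7.6, -13.33]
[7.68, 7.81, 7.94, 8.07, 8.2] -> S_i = 7.68 + 0.13*i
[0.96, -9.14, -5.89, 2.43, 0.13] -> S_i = Random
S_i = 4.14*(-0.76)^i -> [4.14, -3.15, 2.39, -1.82, 1.38]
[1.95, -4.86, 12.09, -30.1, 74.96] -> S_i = 1.95*(-2.49)^i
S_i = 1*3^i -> [1, 3, 9, 27, 81]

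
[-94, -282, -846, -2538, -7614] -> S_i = -94*3^i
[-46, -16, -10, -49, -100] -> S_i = Random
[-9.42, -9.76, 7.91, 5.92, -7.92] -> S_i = Random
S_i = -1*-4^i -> [-1, 4, -16, 64, -256]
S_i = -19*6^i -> [-19, -114, -684, -4104, -24624]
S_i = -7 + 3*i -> [-7, -4, -1, 2, 5]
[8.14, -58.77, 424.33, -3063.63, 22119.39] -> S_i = 8.14*(-7.22)^i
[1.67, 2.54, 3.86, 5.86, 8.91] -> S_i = 1.67*1.52^i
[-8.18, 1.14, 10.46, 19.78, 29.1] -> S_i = -8.18 + 9.32*i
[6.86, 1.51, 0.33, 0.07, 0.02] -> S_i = 6.86*0.22^i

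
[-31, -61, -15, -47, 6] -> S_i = Random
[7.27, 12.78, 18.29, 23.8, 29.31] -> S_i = 7.27 + 5.51*i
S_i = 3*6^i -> [3, 18, 108, 648, 3888]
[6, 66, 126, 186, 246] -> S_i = 6 + 60*i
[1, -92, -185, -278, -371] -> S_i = 1 + -93*i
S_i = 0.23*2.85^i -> [0.23, 0.66, 1.87, 5.32, 15.17]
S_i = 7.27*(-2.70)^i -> [7.27, -19.63, 53.0, -143.1, 386.36]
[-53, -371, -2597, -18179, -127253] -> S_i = -53*7^i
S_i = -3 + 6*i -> [-3, 3, 9, 15, 21]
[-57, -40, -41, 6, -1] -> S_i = Random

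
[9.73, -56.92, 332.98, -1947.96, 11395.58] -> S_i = 9.73*(-5.85)^i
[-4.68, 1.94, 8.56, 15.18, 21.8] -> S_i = -4.68 + 6.62*i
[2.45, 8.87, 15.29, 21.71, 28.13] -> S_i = 2.45 + 6.42*i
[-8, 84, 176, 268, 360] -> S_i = -8 + 92*i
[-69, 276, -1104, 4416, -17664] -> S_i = -69*-4^i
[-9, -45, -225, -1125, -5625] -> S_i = -9*5^i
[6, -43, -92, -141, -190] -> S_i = 6 + -49*i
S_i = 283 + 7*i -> [283, 290, 297, 304, 311]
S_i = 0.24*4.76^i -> [0.24, 1.14, 5.44, 25.88, 123.21]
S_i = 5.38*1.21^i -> [5.38, 6.51, 7.88, 9.53, 11.53]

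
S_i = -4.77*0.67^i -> [-4.77, -3.2, -2.14, -1.43, -0.96]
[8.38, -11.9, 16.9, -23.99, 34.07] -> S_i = 8.38*(-1.42)^i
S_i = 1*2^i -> [1, 2, 4, 8, 16]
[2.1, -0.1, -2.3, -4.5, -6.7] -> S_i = 2.10 + -2.20*i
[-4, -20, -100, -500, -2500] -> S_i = -4*5^i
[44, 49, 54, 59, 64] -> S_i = 44 + 5*i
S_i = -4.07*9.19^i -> [-4.07, -37.4, -343.74, -3158.94, -29030.63]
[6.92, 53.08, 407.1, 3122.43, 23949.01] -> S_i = 6.92*7.67^i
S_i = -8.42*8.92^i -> [-8.42, -75.11, -669.95, -5975.95, -53305.44]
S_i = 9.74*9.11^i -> [9.74, 88.73, 808.34, 7364.01, 67086.09]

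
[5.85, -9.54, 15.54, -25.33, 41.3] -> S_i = 5.85*(-1.63)^i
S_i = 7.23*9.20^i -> [7.23, 66.52, 611.95, 5629.91, 51795.21]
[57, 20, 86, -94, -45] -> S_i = Random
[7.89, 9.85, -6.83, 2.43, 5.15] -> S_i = Random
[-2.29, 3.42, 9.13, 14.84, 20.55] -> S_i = -2.29 + 5.71*i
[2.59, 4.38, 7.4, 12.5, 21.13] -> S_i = 2.59*1.69^i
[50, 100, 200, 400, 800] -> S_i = 50*2^i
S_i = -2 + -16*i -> [-2, -18, -34, -50, -66]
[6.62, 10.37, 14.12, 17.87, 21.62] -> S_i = 6.62 + 3.75*i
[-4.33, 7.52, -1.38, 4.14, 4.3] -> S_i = Random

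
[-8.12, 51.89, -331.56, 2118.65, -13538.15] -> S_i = -8.12*(-6.39)^i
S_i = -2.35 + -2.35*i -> [-2.35, -4.7, -7.05, -9.4, -11.75]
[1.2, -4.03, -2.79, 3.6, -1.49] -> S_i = Random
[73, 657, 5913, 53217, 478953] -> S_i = 73*9^i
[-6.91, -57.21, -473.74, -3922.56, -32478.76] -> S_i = -6.91*8.28^i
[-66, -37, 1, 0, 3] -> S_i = Random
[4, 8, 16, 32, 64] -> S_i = 4*2^i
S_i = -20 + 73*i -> [-20, 53, 126, 199, 272]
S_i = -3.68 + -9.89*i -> [-3.68, -13.57, -23.46, -33.35, -43.24]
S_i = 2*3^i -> [2, 6, 18, 54, 162]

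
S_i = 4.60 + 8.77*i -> [4.6, 13.37, 22.14, 30.91, 39.68]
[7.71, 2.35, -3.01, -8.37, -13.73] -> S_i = 7.71 + -5.36*i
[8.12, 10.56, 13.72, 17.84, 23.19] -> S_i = 8.12*1.30^i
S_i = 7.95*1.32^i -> [7.95, 10.49, 13.85, 18.28, 24.14]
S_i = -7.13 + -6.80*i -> [-7.13, -13.93, -20.73, -27.53, -34.33]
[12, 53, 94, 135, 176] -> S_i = 12 + 41*i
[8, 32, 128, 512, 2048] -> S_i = 8*4^i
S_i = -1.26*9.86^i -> [-1.26, -12.42, -122.5, -1207.82, -11909.08]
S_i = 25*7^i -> [25, 175, 1225, 8575, 60025]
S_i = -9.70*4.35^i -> [-9.7, -42.19, -183.55, -798.43, -3473.19]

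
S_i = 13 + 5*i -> [13, 18, 23, 28, 33]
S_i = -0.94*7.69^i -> [-0.94, -7.23, -55.59, -427.47, -3287.25]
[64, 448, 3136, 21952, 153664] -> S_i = 64*7^i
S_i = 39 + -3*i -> [39, 36, 33, 30, 27]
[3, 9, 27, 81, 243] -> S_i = 3*3^i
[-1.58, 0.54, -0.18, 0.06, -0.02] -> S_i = -1.58*(-0.34)^i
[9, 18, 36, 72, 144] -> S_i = 9*2^i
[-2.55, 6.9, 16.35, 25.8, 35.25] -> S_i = -2.55 + 9.45*i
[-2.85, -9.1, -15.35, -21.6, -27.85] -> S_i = -2.85 + -6.25*i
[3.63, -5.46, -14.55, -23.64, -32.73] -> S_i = 3.63 + -9.09*i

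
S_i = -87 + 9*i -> [-87, -78, -69, -60, -51]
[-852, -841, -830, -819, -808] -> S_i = -852 + 11*i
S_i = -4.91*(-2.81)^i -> [-4.91, 13.8, -38.77, 108.94, -306.13]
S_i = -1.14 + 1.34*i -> [-1.14, 0.2, 1.54, 2.88, 4.22]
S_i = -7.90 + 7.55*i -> [-7.9, -0.35, 7.2, 14.75, 22.3]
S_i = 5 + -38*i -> [5, -33, -71, -109, -147]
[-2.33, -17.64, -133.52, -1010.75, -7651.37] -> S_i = -2.33*7.57^i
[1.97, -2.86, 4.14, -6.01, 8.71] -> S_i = 1.97*(-1.45)^i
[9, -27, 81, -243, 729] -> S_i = 9*-3^i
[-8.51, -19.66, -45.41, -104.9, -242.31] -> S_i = -8.51*2.31^i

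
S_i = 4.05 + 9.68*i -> [4.05, 13.73, 23.41, 33.09, 42.77]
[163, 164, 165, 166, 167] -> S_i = 163 + 1*i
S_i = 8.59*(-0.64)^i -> [8.59, -5.5, 3.52, -2.25, 1.44]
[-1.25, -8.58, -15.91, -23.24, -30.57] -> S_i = -1.25 + -7.33*i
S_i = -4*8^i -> [-4, -32, -256, -2048, -16384]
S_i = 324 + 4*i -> [324, 328, 332, 336, 340]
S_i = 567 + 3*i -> [567, 570, 573, 576, 579]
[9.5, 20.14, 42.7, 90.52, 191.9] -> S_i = 9.50*2.12^i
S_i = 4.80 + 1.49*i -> [4.8, 6.29, 7.78, 9.27, 10.76]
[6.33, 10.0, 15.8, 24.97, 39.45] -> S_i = 6.33*1.58^i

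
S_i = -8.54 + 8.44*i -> [-8.54, -0.1, 8.34, 16.78, 25.22]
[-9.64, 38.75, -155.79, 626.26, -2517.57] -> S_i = -9.64*(-4.02)^i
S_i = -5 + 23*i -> [-5, 18, 41, 64, 87]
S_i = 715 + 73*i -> [715, 788, 861, 934, 1007]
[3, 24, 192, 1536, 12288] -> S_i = 3*8^i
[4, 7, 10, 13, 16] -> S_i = 4 + 3*i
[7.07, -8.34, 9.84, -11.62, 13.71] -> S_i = 7.07*(-1.18)^i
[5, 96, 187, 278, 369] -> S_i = 5 + 91*i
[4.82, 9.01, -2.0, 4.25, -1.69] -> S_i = Random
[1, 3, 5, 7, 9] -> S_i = 1 + 2*i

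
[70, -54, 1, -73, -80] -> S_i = Random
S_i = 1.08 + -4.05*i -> [1.08, -2.97, -7.02, -11.07, -15.12]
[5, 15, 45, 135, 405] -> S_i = 5*3^i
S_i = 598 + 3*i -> [598, 601, 604, 607, 610]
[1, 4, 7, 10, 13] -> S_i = 1 + 3*i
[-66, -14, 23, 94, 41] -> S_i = Random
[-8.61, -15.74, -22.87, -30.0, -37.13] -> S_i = -8.61 + -7.13*i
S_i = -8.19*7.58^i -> [-8.19, -62.08, -470.57, -3566.9, -27037.14]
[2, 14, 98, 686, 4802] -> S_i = 2*7^i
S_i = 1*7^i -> [1, 7, 49, 343, 2401]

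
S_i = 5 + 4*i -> [5, 9, 13, 17, 21]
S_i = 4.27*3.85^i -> [4.27, 16.44, 63.29, 243.67, 938.15]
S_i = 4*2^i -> [4, 8, 16, 32, 64]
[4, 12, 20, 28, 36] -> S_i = 4 + 8*i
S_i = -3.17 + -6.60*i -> [-3.17, -9.77, -16.37, -22.97, -29.57]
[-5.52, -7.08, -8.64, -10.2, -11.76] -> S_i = -5.52 + -1.56*i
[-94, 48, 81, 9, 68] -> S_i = Random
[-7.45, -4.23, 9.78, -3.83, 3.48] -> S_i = Random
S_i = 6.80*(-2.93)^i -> [6.8, -19.92, 58.38, -171.05, 501.16]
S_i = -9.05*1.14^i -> [-9.05, -10.32, -11.76, -13.41, -15.29]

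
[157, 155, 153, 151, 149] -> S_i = 157 + -2*i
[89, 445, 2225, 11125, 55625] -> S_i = 89*5^i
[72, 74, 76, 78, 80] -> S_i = 72 + 2*i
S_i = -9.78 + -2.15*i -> [-9.78, -11.93, -14.08, -16.23, -18.38]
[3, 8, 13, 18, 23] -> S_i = 3 + 5*i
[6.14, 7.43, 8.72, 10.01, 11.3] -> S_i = 6.14 + 1.29*i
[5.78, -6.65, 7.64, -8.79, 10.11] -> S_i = 5.78*(-1.15)^i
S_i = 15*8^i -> [15, 120, 960, 7680, 61440]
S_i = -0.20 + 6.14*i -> [-0.2, 5.94, 12.08, 18.22, 24.36]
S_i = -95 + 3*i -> [-95, -92, -89, -86, -83]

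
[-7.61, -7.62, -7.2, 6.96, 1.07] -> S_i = Random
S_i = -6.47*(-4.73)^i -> [-6.47, 30.6, -144.75, 684.68, -3238.54]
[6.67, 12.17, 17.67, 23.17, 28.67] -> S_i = 6.67 + 5.50*i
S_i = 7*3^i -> [7, 21, 63, 189, 567]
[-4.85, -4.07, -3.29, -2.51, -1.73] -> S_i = -4.85 + 0.78*i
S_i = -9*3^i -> [-9, -27, -81, -243, -729]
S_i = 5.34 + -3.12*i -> [5.34, 2.22, -0.9, -4.02, -7.14]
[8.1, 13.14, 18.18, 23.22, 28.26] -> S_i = 8.10 + 5.04*i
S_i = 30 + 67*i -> [30, 97, 164, 231, 298]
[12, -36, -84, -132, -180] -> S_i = 12 + -48*i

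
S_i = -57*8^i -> [-57, -456, -3648, -29184, -233472]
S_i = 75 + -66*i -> [75, 9, -57, -123, -189]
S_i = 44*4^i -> [44, 176, 704, 2816, 11264]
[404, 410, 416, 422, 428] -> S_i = 404 + 6*i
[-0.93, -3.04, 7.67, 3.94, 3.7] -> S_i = Random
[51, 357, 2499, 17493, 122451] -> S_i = 51*7^i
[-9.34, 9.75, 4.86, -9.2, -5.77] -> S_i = Random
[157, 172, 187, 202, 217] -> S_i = 157 + 15*i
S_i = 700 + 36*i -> [700, 736, 772, 808, 844]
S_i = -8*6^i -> [-8, -48, -288, -1728, -10368]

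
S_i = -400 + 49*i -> [-400, -351, -302, -253, -204]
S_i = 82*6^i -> [82, 492, 2952, 17712, 106272]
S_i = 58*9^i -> [58, 522, 4698, 42282, 380538]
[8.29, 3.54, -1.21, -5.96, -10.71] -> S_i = 8.29 + -4.75*i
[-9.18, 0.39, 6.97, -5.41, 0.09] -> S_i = Random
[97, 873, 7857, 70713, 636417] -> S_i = 97*9^i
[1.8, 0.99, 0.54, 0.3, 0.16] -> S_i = 1.80*0.55^i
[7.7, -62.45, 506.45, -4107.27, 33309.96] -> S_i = 7.70*(-8.11)^i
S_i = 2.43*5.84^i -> [2.43, 14.19, 82.88, 484.0, 2826.56]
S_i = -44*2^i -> [-44, -88, -176, -352, -704]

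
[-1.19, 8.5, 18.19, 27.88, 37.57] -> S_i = -1.19 + 9.69*i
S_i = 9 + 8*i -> [9, 17, 25, 33, 41]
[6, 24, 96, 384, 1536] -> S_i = 6*4^i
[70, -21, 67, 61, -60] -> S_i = Random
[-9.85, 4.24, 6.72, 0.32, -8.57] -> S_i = Random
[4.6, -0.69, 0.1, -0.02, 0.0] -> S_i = 4.60*(-0.15)^i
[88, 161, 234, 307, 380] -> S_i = 88 + 73*i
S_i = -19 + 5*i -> [-19, -14, -9, -4, 1]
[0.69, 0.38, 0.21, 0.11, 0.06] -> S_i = 0.69*0.55^i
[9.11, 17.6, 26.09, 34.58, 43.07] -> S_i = 9.11 + 8.49*i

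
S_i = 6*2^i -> [6, 12, 24, 48, 96]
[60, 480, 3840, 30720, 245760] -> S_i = 60*8^i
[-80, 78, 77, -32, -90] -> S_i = Random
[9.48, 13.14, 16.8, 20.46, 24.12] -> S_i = 9.48 + 3.66*i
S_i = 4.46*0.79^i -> [4.46, 3.52, 2.78, 2.2, 1.74]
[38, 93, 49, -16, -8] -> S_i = Random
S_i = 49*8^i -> [49, 392, 3136, 25088, 200704]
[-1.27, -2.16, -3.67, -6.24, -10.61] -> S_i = -1.27*1.70^i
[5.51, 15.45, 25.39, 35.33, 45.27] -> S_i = 5.51 + 9.94*i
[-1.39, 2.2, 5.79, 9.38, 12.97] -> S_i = -1.39 + 3.59*i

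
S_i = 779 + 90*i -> [779, 869, 959, 1049, 1139]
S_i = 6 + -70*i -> [6, -64, -134, -204, -274]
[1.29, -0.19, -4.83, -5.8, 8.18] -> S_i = Random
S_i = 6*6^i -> [6, 36, 216, 1296, 7776]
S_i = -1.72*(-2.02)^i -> [-1.72, 3.47, -7.02, 14.18, -28.64]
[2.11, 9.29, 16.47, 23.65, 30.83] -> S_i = 2.11 + 7.18*i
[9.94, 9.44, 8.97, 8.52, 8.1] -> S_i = 9.94*0.95^i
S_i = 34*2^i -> [34, 68, 136, 272, 544]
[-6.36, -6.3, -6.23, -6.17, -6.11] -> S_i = -6.36*0.99^i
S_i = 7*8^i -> [7, 56, 448, 3584, 28672]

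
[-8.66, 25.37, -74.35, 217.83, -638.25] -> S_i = -8.66*(-2.93)^i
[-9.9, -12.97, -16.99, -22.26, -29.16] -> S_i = -9.90*1.31^i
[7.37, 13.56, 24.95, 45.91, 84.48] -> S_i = 7.37*1.84^i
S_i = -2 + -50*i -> [-2, -52, -102, -152, -202]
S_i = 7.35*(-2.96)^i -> [7.35, -21.76, 64.4, -190.62, 564.23]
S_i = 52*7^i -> [52, 364, 2548, 17836, 124852]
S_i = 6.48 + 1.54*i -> [6.48, 8.02, 9.56, 11.1, 12.64]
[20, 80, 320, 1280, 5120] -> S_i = 20*4^i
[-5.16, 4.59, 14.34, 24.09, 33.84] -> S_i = -5.16 + 9.75*i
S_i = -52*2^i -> [-52, -104, -208, -416, -832]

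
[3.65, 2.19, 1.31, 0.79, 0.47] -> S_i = 3.65*0.60^i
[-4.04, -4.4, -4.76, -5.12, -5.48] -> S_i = -4.04 + -0.36*i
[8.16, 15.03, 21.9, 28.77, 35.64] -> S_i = 8.16 + 6.87*i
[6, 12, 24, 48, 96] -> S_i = 6*2^i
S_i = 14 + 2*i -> [14, 16, 18, 20, 22]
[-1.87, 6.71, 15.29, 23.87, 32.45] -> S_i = -1.87 + 8.58*i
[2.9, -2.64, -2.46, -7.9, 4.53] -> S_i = Random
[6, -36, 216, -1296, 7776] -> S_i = 6*-6^i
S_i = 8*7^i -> [8, 56, 392, 2744, 19208]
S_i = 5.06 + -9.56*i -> [5.06, -4.5, -14.06, -23.62, -33.18]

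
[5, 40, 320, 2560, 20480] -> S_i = 5*8^i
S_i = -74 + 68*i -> [-74, -6, 62, 130, 198]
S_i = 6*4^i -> [6, 24, 96, 384, 1536]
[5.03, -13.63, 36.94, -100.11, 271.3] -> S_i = 5.03*(-2.71)^i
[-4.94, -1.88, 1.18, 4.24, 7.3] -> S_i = -4.94 + 3.06*i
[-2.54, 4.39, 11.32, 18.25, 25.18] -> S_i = -2.54 + 6.93*i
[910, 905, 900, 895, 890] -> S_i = 910 + -5*i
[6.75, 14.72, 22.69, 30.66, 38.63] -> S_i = 6.75 + 7.97*i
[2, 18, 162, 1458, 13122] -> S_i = 2*9^i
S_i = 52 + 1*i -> [52, 53, 54, 55, 56]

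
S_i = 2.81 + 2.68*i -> [2.81, 5.49, 8.17, 10.85, 13.53]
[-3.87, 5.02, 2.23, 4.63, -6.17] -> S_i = Random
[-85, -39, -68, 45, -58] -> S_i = Random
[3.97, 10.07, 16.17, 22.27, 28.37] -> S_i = 3.97 + 6.10*i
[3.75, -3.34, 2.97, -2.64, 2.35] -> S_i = 3.75*(-0.89)^i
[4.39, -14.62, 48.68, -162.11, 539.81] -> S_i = 4.39*(-3.33)^i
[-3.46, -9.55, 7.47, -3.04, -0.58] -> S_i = Random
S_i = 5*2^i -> [5, 10, 20, 40, 80]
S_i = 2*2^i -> [2, 4, 8, 16, 32]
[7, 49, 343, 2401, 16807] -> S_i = 7*7^i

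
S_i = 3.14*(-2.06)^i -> [3.14, -6.47, 13.32, -27.45, 56.55]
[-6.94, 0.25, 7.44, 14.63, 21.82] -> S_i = -6.94 + 7.19*i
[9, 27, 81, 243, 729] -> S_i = 9*3^i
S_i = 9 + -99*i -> [9, -90, -189, -288, -387]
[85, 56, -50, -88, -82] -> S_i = Random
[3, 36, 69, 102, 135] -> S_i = 3 + 33*i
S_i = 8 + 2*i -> [8, 10, 12, 14, 16]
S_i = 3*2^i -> [3, 6, 12, 24, 48]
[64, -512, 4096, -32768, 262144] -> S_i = 64*-8^i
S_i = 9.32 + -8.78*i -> [9.32, 0.54, -8.24, -17.02, -25.8]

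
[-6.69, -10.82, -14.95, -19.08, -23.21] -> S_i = -6.69 + -4.13*i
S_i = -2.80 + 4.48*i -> [-2.8, 1.68, 6.16, 10.64, 15.12]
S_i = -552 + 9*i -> [-552, -543, -534, -525, -516]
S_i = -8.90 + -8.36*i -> [-8.9, -17.26, -25.62, -33.98, -42.34]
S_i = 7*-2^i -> [7, -14, 28, -56, 112]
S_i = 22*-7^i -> [22, -154, 1078, -7546, 52822]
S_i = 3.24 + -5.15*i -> [3.24, -1.91, -7.06, -12.21, -17.36]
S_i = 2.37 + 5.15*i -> [2.37, 7.52, 12.67, 17.82, 22.97]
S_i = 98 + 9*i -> [98, 107, 116, 125, 134]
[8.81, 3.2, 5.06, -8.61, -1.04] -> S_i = Random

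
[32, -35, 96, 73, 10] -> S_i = Random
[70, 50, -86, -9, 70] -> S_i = Random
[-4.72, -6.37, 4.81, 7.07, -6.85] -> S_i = Random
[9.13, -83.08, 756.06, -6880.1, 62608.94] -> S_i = 9.13*(-9.10)^i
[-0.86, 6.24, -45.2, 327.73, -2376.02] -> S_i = -0.86*(-7.25)^i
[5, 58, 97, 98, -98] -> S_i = Random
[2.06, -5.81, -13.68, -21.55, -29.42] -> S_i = 2.06 + -7.87*i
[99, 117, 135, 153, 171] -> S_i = 99 + 18*i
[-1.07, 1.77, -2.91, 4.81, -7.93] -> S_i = -1.07*(-1.65)^i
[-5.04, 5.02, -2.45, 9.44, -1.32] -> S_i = Random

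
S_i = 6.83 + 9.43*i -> [6.83, 16.26, 25.69, 35.12, 44.55]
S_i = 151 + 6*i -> [151, 157, 163, 169, 175]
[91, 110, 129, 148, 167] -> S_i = 91 + 19*i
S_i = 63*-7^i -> [63, -441, 3087, -21609, 151263]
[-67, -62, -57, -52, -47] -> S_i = -67 + 5*i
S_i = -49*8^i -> [-49, -392, -3136, -25088, -200704]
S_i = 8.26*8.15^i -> [8.26, 67.32, 548.65, 4471.5, 36442.69]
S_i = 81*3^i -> [81, 243, 729, 2187, 6561]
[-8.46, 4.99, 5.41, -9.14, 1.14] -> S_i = Random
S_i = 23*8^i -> [23, 184, 1472, 11776, 94208]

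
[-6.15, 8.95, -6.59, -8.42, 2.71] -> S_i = Random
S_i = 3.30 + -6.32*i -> [3.3, -3.02, -9.34, -15.66, -21.98]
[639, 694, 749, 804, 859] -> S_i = 639 + 55*i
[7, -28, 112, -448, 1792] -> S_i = 7*-4^i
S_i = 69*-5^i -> [69, -345, 1725, -8625, 43125]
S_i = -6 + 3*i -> [-6, -3, 0, 3, 6]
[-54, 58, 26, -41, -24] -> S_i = Random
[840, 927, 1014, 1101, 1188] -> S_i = 840 + 87*i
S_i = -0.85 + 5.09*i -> [-0.85, 4.24, 9.33, 14.42, 19.51]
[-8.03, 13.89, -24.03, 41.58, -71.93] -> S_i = -8.03*(-1.73)^i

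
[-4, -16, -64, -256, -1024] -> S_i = -4*4^i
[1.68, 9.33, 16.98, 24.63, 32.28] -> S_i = 1.68 + 7.65*i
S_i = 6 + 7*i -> [6, 13, 20, 27, 34]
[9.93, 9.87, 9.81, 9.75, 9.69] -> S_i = 9.93 + -0.06*i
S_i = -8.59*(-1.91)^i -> [-8.59, 16.41, -31.34, 59.85, -114.32]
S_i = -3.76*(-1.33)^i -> [-3.76, 5.0, -6.65, 8.85, -11.77]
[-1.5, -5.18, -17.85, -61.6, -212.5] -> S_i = -1.50*3.45^i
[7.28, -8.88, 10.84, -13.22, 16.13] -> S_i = 7.28*(-1.22)^i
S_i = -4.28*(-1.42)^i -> [-4.28, 6.08, -8.63, 12.25, -17.4]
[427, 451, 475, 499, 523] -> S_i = 427 + 24*i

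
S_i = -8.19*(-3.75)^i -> [-8.19, 30.71, -115.17, 431.89, -1619.6]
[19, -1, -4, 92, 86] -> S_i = Random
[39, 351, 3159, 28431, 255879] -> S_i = 39*9^i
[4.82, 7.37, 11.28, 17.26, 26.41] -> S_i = 4.82*1.53^i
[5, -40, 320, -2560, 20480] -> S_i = 5*-8^i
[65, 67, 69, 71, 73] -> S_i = 65 + 2*i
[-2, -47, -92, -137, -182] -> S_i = -2 + -45*i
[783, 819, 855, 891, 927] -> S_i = 783 + 36*i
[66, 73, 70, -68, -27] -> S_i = Random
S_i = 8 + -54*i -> [8, -46, -100, -154, -208]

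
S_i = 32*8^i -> [32, 256, 2048, 16384, 131072]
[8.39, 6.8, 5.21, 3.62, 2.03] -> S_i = 8.39 + -1.59*i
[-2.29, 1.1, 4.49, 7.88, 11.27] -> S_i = -2.29 + 3.39*i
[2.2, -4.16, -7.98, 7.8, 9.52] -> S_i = Random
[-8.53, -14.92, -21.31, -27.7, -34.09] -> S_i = -8.53 + -6.39*i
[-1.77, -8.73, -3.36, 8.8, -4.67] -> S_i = Random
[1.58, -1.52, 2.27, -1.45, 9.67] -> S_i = Random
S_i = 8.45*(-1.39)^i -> [8.45, -11.75, 16.33, -22.69, 31.54]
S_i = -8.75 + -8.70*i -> [-8.75, -17.45, -26.15, -34.85, -43.55]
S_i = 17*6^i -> [17, 102, 612, 3672, 22032]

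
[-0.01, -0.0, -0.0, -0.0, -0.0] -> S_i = -0.01*0.06^i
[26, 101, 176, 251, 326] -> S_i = 26 + 75*i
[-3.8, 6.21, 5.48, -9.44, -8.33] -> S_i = Random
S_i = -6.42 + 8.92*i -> [-6.42, 2.5, 11.42, 20.34, 29.26]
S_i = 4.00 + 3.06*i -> [4.0, 7.06, 10.12, 13.18, 16.24]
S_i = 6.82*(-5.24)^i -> [6.82, -35.74, 187.26, -981.25, 5141.73]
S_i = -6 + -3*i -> [-6, -9, -12, -15, -18]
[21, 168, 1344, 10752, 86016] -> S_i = 21*8^i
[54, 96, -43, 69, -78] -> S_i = Random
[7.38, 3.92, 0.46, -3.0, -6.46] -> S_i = 7.38 + -3.46*i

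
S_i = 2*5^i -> [2, 10, 50, 250, 1250]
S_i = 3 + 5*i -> [3, 8, 13, 18, 23]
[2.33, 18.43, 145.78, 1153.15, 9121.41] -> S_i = 2.33*7.91^i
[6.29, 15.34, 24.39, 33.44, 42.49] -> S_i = 6.29 + 9.05*i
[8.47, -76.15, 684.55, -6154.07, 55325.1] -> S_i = 8.47*(-8.99)^i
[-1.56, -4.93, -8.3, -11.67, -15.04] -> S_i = -1.56 + -3.37*i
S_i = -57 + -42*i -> [-57, -99, -141, -183, -225]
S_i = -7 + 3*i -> [-7, -4, -1, 2, 5]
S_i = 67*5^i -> [67, 335, 1675, 8375, 41875]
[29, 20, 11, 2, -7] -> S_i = 29 + -9*i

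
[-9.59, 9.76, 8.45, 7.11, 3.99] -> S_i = Random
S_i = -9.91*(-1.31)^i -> [-9.91, 12.98, -17.01, 22.28, -29.18]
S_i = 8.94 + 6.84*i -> [8.94, 15.78, 22.62, 29.46, 36.3]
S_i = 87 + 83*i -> [87, 170, 253, 336, 419]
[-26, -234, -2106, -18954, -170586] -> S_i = -26*9^i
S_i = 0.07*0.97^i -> [0.07, 0.07, 0.07, 0.06, 0.06]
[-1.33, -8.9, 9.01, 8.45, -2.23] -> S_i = Random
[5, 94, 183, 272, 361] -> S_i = 5 + 89*i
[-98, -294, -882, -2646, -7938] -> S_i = -98*3^i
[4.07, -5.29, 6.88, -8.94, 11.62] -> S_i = 4.07*(-1.30)^i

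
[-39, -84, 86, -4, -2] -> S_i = Random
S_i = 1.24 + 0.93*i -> [1.24, 2.17, 3.1, 4.03, 4.96]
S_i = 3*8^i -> [3, 24, 192, 1536, 12288]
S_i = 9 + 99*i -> [9, 108, 207, 306, 405]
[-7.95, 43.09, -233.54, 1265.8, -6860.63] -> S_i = -7.95*(-5.42)^i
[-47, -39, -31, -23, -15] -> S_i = -47 + 8*i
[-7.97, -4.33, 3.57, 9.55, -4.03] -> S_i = Random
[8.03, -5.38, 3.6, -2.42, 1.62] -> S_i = 8.03*(-0.67)^i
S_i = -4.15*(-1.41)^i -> [-4.15, 5.85, -8.25, 11.63, -16.4]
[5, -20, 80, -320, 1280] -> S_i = 5*-4^i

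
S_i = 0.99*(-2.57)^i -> [0.99, -2.54, 6.54, -16.8, 43.19]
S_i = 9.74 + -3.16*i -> [9.74, 6.58, 3.42, 0.26, -2.9]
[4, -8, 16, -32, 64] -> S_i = 4*-2^i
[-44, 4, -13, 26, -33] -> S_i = Random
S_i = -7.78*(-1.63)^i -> [-7.78, 12.68, -20.67, 33.69, -54.92]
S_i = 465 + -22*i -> [465, 443, 421, 399, 377]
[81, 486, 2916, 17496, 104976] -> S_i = 81*6^i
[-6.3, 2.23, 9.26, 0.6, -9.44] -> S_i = Random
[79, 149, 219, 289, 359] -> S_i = 79 + 70*i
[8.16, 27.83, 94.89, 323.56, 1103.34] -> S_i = 8.16*3.41^i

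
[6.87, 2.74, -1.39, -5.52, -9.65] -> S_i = 6.87 + -4.13*i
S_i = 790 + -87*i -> [790, 703, 616, 529, 442]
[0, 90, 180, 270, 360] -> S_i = 0 + 90*i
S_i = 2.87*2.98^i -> [2.87, 8.55, 25.49, 75.95, 226.33]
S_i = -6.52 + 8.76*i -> [-6.52, 2.24, 11.0, 19.76, 28.52]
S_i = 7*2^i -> [7, 14, 28, 56, 112]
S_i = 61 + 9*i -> [61, 70, 79, 88, 97]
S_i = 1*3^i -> [1, 3, 9, 27, 81]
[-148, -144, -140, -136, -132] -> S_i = -148 + 4*i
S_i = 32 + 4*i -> [32, 36, 40, 44, 48]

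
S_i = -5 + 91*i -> [-5, 86, 177, 268, 359]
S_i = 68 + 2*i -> [68, 70, 72, 74, 76]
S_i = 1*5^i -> [1, 5, 25, 125, 625]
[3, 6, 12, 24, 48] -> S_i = 3*2^i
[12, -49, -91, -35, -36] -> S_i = Random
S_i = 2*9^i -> [2, 18, 162, 1458, 13122]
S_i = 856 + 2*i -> [856, 858, 860, 862, 864]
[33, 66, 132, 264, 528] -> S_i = 33*2^i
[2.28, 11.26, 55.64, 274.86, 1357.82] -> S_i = 2.28*4.94^i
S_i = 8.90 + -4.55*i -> [8.9, 4.35, -0.2, -4.75, -9.3]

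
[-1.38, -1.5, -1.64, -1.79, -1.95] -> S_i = -1.38*1.09^i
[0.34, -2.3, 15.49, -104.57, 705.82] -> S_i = 0.34*(-6.75)^i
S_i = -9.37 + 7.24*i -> [-9.37, -2.13, 5.11, 12.35, 19.59]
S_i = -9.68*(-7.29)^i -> [-9.68, 70.57, -514.43, 3750.23, -27339.18]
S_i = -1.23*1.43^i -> [-1.23, -1.76, -2.52, -3.6, -5.14]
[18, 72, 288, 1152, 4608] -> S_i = 18*4^i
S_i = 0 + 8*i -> [0, 8, 16, 24, 32]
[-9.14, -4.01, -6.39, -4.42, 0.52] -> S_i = Random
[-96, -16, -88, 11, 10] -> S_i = Random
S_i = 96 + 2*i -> [96, 98, 100, 102, 104]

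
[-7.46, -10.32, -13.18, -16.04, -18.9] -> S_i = -7.46 + -2.86*i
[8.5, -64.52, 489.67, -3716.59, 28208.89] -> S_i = 8.50*(-7.59)^i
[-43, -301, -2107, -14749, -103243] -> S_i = -43*7^i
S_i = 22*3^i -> [22, 66, 198, 594, 1782]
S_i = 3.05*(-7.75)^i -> [3.05, -23.64, 183.19, -1419.73, 11002.89]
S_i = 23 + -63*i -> [23, -40, -103, -166, -229]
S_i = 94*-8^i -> [94, -752, 6016, -48128, 385024]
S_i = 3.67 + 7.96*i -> [3.67, 11.63, 19.59, 27.55, 35.51]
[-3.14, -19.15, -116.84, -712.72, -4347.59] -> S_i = -3.14*6.10^i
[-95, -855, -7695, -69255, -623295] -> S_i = -95*9^i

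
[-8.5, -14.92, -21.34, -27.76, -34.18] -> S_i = -8.50 + -6.42*i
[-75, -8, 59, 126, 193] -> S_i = -75 + 67*i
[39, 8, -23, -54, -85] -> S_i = 39 + -31*i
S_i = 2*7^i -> [2, 14, 98, 686, 4802]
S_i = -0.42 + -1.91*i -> [-0.42, -2.33, -4.24, -6.15, -8.06]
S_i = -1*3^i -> [-1, -3, -9, -27, -81]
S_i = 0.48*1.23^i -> [0.48, 0.59, 0.73, 0.89, 1.1]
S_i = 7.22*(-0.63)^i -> [7.22, -4.55, 2.87, -1.81, 1.14]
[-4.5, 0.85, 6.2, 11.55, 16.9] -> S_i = -4.50 + 5.35*i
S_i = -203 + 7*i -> [-203, -196, -189, -182, -175]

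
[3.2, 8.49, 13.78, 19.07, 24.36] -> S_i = 3.20 + 5.29*i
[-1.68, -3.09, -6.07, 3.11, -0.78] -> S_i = Random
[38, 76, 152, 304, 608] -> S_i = 38*2^i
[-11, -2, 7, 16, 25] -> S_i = -11 + 9*i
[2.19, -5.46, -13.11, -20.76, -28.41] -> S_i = 2.19 + -7.65*i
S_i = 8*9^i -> [8, 72, 648, 5832, 52488]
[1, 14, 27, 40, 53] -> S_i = 1 + 13*i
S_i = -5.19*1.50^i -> [-5.19, -7.78, -11.68, -17.52, -26.27]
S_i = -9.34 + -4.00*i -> [-9.34, -13.34, -17.34, -21.34, -25.34]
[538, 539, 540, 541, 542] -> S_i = 538 + 1*i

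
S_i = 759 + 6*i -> [759, 765, 771, 777, 783]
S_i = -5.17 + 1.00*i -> [-5.17, -4.17, -3.17, -2.17, -1.17]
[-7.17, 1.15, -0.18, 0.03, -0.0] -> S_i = -7.17*(-0.16)^i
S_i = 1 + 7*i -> [1, 8, 15, 22, 29]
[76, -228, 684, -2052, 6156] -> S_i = 76*-3^i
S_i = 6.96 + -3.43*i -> [6.96, 3.53, 0.1, -3.33, -6.76]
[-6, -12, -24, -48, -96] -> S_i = -6*2^i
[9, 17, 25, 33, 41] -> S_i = 9 + 8*i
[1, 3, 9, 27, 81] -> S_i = 1*3^i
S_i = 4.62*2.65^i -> [4.62, 12.24, 32.44, 85.98, 227.84]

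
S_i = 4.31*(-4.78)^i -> [4.31, -20.6, 98.48, -470.72, 2250.03]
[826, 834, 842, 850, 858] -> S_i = 826 + 8*i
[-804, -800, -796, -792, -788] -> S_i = -804 + 4*i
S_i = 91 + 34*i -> [91, 125, 159, 193, 227]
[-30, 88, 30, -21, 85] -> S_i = Random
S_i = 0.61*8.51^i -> [0.61, 5.19, 44.18, 375.94, 3199.25]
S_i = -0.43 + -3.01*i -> [-0.43, -3.44, -6.45, -9.46, -12.47]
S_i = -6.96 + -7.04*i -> [-6.96, -14.0, -21.04, -28.08, -35.12]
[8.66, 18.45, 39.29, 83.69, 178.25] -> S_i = 8.66*2.13^i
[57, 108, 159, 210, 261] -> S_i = 57 + 51*i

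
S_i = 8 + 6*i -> [8, 14, 20, 26, 32]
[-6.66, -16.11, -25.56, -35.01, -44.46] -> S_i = -6.66 + -9.45*i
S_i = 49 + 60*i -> [49, 109, 169, 229, 289]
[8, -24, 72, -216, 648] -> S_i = 8*-3^i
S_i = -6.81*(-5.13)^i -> [-6.81, 34.94, -179.22, 919.39, -4716.46]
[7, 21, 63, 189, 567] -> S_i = 7*3^i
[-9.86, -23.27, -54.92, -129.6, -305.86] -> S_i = -9.86*2.36^i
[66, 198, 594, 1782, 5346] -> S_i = 66*3^i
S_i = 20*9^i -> [20, 180, 1620, 14580, 131220]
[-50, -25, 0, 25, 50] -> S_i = -50 + 25*i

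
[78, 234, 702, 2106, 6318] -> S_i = 78*3^i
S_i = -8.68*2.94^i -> [-8.68, -25.52, -75.03, -220.58, -648.5]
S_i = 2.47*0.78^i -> [2.47, 1.93, 1.5, 1.17, 0.91]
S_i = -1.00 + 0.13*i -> [-1.0, -0.87, -0.74, -0.61, -0.48]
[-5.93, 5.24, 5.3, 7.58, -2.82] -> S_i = Random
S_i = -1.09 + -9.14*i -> [-1.09, -10.23, -19.37, -28.51, -37.65]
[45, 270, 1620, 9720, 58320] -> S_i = 45*6^i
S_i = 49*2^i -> [49, 98, 196, 392, 784]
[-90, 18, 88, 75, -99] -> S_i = Random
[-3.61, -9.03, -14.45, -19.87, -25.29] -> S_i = -3.61 + -5.42*i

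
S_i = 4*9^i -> [4, 36, 324, 2916, 26244]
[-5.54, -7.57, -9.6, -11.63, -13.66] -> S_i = -5.54 + -2.03*i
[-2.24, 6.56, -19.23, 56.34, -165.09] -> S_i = -2.24*(-2.93)^i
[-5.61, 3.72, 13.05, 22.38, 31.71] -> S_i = -5.61 + 9.33*i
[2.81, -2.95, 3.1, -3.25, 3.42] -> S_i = 2.81*(-1.05)^i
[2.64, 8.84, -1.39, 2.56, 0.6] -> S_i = Random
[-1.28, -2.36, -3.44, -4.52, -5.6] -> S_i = -1.28 + -1.08*i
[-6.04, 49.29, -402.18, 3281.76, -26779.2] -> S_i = -6.04*(-8.16)^i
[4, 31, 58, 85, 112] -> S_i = 4 + 27*i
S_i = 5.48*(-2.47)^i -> [5.48, -13.54, 33.43, -82.58, 203.97]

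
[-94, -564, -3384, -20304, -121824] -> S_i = -94*6^i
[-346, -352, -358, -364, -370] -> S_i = -346 + -6*i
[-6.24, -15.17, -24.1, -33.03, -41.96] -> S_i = -6.24 + -8.93*i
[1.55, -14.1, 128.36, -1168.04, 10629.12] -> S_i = 1.55*(-9.10)^i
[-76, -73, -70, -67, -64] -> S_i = -76 + 3*i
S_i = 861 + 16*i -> [861, 877, 893, 909, 925]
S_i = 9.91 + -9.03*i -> [9.91, 0.88, -8.15, -17.18, -26.21]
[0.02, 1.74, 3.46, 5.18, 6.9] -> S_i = 0.02 + 1.72*i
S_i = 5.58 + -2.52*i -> [5.58, 3.06, 0.54, -1.98, -4.5]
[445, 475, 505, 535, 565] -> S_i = 445 + 30*i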